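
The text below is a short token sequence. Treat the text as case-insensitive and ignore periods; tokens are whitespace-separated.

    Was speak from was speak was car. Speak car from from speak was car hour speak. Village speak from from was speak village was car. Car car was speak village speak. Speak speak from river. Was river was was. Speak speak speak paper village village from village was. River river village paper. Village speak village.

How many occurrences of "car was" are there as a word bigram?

1

Scanning the 54 overlapping bigram windows for "car was":
  position 27–28: car was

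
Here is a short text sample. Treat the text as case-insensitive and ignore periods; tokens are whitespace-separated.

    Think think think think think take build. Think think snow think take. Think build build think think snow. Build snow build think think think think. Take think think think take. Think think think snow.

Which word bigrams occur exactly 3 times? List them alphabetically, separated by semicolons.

build think; take think; think snow

Bigram counts meeting the condition (exactly 3 times):
  build think: 3
  take think: 3
  think snow: 3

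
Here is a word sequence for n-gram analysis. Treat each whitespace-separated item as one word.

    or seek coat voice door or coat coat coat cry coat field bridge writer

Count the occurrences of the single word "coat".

5

Scanning the 14 tokens for "coat":
  position 3: coat
  position 7: coat
  position 8: coat
  position 9: coat
  position 11: coat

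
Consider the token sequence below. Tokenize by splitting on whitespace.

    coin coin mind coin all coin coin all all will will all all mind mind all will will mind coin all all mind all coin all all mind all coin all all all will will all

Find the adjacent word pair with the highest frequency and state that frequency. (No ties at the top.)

"all all", 6 times

Bigram frequencies (highest first):
  all all: 6
  coin all: 5
  all coin: 3
  all will: 3
  will will: 3
  all mind: 3
  … (7 more, each ≤ 3)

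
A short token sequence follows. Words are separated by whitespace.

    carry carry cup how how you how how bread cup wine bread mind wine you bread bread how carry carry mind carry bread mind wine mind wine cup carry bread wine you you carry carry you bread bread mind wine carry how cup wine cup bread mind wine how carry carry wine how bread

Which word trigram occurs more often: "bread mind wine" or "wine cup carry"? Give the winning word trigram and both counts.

"bread mind wine": 4 occurrences
"wine cup carry": 1 occurrence

"bread mind wine" (4 vs 1)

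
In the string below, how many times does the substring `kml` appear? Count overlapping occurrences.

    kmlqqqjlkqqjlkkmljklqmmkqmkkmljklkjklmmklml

3

Sliding a length-3 window over the 43 characters (41 positions):
  position 1–3: kml
  position 15–17: kml
  position 28–30: kml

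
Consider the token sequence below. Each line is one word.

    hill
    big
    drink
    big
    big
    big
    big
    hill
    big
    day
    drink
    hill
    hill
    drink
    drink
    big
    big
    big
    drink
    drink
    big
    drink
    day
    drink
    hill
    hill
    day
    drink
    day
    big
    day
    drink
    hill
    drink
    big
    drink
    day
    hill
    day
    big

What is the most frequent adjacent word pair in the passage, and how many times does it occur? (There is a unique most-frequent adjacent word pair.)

Bigram frequencies (highest first):
  big big: 5
  big drink: 4
  drink big: 4
  day drink: 4
  drink hill: 3
  drink day: 3
  … (9 more, each ≤ 2)

"big big", 5 times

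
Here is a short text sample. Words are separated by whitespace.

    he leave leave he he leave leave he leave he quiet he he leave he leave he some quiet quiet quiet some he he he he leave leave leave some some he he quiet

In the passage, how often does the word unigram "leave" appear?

10

Scanning the 34 tokens for "leave":
  position 2: leave
  position 3: leave
  position 6: leave
  position 7: leave
  position 9: leave
  position 14: leave
  position 16: leave
  position 27: leave
  position 28: leave
  position 29: leave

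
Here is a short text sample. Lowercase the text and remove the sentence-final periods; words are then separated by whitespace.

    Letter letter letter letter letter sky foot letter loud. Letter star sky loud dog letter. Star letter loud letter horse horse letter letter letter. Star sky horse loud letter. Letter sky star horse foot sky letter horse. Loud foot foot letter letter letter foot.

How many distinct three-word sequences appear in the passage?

35

44 tokens → 42 trigram windows in total.
Repeated trigrams (each contributes count−1 duplicates):
  letter letter letter: 5
  letter letter sky: 2
  letter loud letter: 2
  letter star sky: 2
7 duplicate windows → 42 − 7 = 35 distinct.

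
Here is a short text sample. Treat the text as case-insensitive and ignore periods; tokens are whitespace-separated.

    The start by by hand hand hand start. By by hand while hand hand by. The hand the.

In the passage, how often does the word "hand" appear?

Scanning the 18 tokens for "hand":
  position 5: hand
  position 6: hand
  position 7: hand
  position 11: hand
  position 13: hand
  position 14: hand
  position 17: hand

7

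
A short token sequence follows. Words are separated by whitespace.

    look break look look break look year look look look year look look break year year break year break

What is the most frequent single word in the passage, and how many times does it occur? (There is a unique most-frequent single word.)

Unigram frequencies (highest first):
  look: 9
  break: 5
  year: 5

"look", 9 times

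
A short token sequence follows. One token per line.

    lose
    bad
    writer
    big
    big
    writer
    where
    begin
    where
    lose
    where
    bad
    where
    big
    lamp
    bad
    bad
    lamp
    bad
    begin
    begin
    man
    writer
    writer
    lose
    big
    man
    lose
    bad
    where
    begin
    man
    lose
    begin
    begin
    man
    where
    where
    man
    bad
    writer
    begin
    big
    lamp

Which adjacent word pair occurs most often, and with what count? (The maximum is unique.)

Bigram frequencies (highest first):
  begin man: 3
  lose bad: 2
  bad writer: 2
  where begin: 2
  bad where: 2
  big lamp: 2
  … (27 more, each ≤ 2)

"begin man", 3 times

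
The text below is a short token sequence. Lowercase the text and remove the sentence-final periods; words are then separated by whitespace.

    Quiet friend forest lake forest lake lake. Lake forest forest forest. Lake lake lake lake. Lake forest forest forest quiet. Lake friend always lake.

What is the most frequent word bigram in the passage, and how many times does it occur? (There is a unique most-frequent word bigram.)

"lake lake", 6 times

Bigram frequencies (highest first):
  lake lake: 6
  forest forest: 4
  forest lake: 3
  lake forest: 3
  quiet friend: 1
  friend forest: 1
  … (5 more, each ≤ 1)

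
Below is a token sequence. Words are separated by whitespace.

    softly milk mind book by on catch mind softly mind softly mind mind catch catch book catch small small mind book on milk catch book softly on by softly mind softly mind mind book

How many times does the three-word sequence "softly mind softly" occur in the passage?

Scanning the 32 overlapping trigram windows for "softly mind softly":
  position 9–11: softly mind softly
  position 29–31: softly mind softly

2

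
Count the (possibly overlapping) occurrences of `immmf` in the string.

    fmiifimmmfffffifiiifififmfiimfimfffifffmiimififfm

Sliding a length-5 window over the 49 characters (45 positions):
  position 6–10: immmf

1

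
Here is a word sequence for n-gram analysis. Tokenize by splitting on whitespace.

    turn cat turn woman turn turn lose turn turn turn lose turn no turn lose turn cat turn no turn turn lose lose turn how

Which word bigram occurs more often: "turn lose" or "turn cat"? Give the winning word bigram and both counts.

"turn lose" (4 vs 2)

"turn lose": 4 occurrences
"turn cat": 2 occurrences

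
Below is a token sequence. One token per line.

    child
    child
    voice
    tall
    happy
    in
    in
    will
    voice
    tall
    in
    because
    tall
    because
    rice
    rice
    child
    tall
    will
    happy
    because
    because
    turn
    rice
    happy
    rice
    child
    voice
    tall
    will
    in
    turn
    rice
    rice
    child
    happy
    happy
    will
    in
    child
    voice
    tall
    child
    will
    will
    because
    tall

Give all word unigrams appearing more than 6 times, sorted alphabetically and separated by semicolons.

child; tall

Unigram counts meeting the condition (more than 6 times):
  child: 7
  tall: 7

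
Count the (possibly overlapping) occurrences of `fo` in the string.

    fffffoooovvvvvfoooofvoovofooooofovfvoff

Sliding a length-2 window over the 39 characters (38 positions):
  position 5–6: fo
  position 15–16: fo
  position 26–27: fo
  position 32–33: fo

4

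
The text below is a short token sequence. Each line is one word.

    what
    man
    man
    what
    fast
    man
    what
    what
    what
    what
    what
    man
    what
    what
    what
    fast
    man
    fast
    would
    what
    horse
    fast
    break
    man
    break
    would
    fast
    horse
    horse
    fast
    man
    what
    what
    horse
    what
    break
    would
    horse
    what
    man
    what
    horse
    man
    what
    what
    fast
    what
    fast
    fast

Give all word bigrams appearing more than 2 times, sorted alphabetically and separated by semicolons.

Bigram counts meeting the condition (more than 2 times):
  fast man: 3
  man what: 6
  what fast: 4
  what horse: 3
  what man: 3
  what what: 8

fast man; man what; what fast; what horse; what man; what what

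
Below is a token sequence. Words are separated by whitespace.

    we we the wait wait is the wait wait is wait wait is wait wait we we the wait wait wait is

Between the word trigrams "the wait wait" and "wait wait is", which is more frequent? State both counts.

"wait wait is" (4 vs 3)

"the wait wait": 3 occurrences
"wait wait is": 4 occurrences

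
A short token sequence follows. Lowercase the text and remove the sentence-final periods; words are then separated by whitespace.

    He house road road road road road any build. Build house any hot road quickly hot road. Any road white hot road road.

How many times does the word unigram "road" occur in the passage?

10

Scanning the 23 tokens for "road":
  position 3: road
  position 4: road
  position 5: road
  position 6: road
  position 7: road
  position 14: road
  position 17: road
  position 19: road
  position 22: road
  position 23: road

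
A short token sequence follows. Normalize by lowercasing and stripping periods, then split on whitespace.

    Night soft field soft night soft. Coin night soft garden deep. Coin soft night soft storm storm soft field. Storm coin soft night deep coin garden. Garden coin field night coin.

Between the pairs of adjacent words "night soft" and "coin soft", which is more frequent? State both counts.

"night soft" (4 vs 2)

"night soft": 4 occurrences
"coin soft": 2 occurrences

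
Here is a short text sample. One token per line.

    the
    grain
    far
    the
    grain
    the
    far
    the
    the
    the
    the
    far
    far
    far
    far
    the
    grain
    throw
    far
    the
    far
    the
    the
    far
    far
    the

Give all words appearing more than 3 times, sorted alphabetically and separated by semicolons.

far; the

Unigram counts meeting the condition (more than 3 times):
  far: 10
  the: 12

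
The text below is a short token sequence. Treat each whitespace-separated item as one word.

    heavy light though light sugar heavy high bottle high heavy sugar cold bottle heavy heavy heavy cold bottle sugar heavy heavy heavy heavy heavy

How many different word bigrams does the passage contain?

16

24 tokens → 23 bigram windows in total.
Repeated bigrams (each contributes count−1 duplicates):
  heavy heavy: 6
  cold bottle: 2
  sugar heavy: 2
7 duplicate windows → 23 − 7 = 16 distinct.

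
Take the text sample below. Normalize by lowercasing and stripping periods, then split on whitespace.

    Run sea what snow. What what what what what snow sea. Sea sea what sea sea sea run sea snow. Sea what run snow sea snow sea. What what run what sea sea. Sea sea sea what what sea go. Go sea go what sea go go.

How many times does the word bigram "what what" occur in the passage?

Scanning the 46 overlapping bigram windows for "what what":
  position 5–6: what what
  position 6–7: what what
  position 7–8: what what
  position 8–9: what what
  position 28–29: what what
  position 37–38: what what

6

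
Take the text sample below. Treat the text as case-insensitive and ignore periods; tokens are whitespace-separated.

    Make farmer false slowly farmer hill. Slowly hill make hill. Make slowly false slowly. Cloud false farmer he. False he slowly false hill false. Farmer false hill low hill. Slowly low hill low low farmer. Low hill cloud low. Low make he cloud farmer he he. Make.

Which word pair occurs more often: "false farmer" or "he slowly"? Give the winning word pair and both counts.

"false farmer": 2 occurrences
"he slowly": 1 occurrence

"false farmer" (2 vs 1)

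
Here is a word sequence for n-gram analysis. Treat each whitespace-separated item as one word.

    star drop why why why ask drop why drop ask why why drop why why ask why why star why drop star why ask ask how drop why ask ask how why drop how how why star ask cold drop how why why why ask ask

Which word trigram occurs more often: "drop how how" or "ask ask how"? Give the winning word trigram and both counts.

"drop how how": 1 occurrence
"ask ask how": 2 occurrences

"ask ask how" (2 vs 1)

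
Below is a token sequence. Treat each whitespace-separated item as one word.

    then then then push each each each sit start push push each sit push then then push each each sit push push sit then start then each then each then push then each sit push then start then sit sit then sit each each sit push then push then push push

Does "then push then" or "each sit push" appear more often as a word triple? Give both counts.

"then push then": 2 occurrences
"each sit push": 4 occurrences

"each sit push" (4 vs 2)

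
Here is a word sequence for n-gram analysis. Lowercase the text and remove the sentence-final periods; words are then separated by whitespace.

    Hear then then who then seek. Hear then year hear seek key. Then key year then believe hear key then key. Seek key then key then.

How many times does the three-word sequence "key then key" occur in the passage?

3

Scanning the 24 overlapping trigram windows for "key then key":
  position 12–14: key then key
  position 19–21: key then key
  position 23–25: key then key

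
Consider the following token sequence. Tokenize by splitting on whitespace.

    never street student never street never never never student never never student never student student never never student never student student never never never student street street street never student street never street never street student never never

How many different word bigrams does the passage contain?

38 tokens → 37 bigram windows in total.
Repeated bigrams (each contributes count−1 duplicates):
  never never: 7
  never student: 7
  student never: 7
  never street: 4
  street never: 4
  street street: 2
  street student: 2
  student street: 2
  … (1 more repeated)
28 duplicate windows → 37 − 28 = 9 distinct.

9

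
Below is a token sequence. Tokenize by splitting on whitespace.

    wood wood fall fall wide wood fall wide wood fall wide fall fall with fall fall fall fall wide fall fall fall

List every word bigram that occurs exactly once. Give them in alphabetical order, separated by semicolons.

Bigram counts meeting the condition (exactly once):
  fall with: 1
  with fall: 1
  wood wood: 1

fall with; with fall; wood wood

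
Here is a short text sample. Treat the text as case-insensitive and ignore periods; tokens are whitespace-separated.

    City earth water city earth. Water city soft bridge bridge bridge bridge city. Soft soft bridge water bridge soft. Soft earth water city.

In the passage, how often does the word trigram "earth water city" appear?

Scanning the 21 overlapping trigram windows for "earth water city":
  position 2–4: earth water city
  position 5–7: earth water city
  position 21–23: earth water city

3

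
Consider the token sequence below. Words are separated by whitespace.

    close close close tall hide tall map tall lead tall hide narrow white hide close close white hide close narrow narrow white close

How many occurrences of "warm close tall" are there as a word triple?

Scanning the 21 overlapping trigram windows for "warm close tall":
  (none found)

0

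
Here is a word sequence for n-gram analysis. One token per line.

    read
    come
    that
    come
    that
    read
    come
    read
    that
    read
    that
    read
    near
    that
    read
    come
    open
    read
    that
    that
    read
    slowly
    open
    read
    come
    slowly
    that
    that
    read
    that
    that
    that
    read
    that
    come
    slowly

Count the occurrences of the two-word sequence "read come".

Scanning the 35 overlapping bigram windows for "read come":
  position 1–2: read come
  position 6–7: read come
  position 15–16: read come
  position 24–25: read come

4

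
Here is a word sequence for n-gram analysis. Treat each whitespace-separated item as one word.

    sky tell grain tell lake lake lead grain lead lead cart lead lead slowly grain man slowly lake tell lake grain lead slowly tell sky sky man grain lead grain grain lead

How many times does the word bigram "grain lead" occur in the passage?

Scanning the 31 overlapping bigram windows for "grain lead":
  position 8–9: grain lead
  position 21–22: grain lead
  position 28–29: grain lead
  position 31–32: grain lead

4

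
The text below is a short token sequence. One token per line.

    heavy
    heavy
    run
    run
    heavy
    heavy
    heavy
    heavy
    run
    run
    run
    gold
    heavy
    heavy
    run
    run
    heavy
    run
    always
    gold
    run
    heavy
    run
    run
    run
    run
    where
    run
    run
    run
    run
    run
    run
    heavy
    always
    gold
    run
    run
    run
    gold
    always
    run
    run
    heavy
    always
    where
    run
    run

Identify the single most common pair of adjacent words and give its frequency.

"run run", 16 times

Bigram frequencies (highest first):
  run run: 16
  heavy heavy: 5
  heavy run: 5
  run heavy: 5
  run gold: 2
  always gold: 2
  … (9 more, each ≤ 2)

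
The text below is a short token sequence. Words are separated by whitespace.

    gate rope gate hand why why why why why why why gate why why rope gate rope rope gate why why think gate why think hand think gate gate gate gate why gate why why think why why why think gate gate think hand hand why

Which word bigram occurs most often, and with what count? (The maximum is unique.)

"why why", 11 times

Bigram frequencies (highest first):
  why why: 11
  gate why: 5
  why think: 4
  gate gate: 4
  rope gate: 3
  think gate: 3
  … (11 more, each ≤ 2)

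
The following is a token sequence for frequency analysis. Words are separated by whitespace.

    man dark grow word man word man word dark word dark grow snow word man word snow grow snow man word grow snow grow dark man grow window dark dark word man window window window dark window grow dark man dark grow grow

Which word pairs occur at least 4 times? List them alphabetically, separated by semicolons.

man word; word man

Bigram counts meeting the condition (at least 4 times):
  man word: 4
  word man: 4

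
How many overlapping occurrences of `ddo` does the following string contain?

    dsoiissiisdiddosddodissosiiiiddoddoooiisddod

5

Sliding a length-3 window over the 44 characters (42 positions):
  position 13–15: ddo
  position 17–19: ddo
  position 30–32: ddo
  position 33–35: ddo
  position 41–43: ddo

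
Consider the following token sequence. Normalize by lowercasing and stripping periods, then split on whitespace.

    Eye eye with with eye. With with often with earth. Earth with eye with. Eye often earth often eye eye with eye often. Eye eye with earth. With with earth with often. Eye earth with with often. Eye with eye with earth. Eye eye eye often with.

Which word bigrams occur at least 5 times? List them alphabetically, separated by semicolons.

Bigram counts meeting the condition (at least 5 times):
  eye eye: 5
  eye with: 7
  with eye: 5

eye eye; eye with; with eye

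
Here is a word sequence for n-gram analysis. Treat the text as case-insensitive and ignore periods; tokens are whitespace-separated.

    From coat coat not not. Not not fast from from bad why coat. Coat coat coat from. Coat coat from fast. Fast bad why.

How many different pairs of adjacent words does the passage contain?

24 tokens → 23 bigram windows in total.
Repeated bigrams (each contributes count−1 duplicates):
  coat coat: 5
  not not: 3
  bad why: 2
  coat from: 2
  from coat: 2
9 duplicate windows → 23 − 9 = 14 distinct.

14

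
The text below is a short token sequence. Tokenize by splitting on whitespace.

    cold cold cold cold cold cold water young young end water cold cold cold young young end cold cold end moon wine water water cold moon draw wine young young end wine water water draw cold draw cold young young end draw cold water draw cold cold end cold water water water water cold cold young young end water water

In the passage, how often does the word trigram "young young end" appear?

Scanning the 58 overlapping trigram windows for "young young end":
  position 8–10: young young end
  position 15–17: young young end
  position 29–31: young young end
  position 39–41: young young end
  position 56–58: young young end

5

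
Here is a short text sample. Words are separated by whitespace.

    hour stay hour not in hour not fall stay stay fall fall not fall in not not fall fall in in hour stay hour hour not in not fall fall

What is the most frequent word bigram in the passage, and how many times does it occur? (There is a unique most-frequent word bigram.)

"not fall", 4 times

Bigram frequencies (highest first):
  not fall: 4
  hour not: 3
  fall fall: 3
  hour stay: 2
  stay hour: 2
  not in: 2
  … (10 more, each ≤ 2)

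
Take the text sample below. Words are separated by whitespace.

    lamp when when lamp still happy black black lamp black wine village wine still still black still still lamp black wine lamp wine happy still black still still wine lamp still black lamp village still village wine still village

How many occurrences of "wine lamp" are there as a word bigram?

2

Scanning the 38 overlapping bigram windows for "wine lamp":
  position 21–22: wine lamp
  position 29–30: wine lamp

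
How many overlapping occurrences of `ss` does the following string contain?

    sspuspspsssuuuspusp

Sliding a length-2 window over the 19 characters (18 positions):
  position 1–2: ss
  position 9–10: ss
  position 10–11: ss

3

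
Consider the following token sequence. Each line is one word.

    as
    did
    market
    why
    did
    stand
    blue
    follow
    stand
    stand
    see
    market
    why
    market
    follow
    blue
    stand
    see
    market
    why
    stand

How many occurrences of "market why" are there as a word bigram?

3

Scanning the 20 overlapping bigram windows for "market why":
  position 3–4: market why
  position 12–13: market why
  position 19–20: market why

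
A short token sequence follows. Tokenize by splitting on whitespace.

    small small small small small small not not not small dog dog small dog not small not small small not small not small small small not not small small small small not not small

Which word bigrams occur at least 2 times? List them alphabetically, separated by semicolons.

Bigram counts meeting the condition (at least 2 times):
  not not: 4
  not small: 7
  small dog: 2
  small not: 6
  small small: 11

not not; not small; small dog; small not; small small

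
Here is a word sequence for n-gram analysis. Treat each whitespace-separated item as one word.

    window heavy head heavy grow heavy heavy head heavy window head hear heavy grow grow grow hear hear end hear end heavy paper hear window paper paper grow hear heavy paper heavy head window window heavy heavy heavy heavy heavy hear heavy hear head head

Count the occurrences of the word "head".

Scanning the 45 tokens for "head":
  position 3: head
  position 8: head
  position 11: head
  position 33: head
  position 44: head
  position 45: head

6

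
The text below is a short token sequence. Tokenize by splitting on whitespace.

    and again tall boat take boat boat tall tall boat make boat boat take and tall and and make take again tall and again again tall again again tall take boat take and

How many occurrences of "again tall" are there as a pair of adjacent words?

4

Scanning the 32 overlapping bigram windows for "again tall":
  position 2–3: again tall
  position 21–22: again tall
  position 25–26: again tall
  position 28–29: again tall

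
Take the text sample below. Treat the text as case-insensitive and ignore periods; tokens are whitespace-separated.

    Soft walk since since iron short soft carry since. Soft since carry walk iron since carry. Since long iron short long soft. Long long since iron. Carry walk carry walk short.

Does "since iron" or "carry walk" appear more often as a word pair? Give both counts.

"since iron": 2 occurrences
"carry walk": 3 occurrences

"carry walk" (3 vs 2)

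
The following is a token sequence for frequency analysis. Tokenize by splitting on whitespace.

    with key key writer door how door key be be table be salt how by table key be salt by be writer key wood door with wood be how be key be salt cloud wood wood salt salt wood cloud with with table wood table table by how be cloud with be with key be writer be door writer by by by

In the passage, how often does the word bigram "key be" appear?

4

Scanning the 61 overlapping bigram windows for "key be":
  position 8–9: key be
  position 17–18: key be
  position 31–32: key be
  position 54–55: key be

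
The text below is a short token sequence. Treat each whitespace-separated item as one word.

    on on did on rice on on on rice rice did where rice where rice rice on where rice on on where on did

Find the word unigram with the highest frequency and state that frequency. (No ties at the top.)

Unigram frequencies (highest first):
  on: 10
  rice: 7
  where: 4
  did: 3

"on", 10 times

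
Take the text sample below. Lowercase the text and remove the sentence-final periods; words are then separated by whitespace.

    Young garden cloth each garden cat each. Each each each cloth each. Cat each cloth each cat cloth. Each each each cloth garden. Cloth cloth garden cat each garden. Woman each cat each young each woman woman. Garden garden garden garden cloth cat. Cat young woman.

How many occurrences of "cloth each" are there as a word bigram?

Scanning the 45 overlapping bigram windows for "cloth each":
  position 3–4: cloth each
  position 11–12: cloth each
  position 15–16: cloth each
  position 18–19: cloth each

4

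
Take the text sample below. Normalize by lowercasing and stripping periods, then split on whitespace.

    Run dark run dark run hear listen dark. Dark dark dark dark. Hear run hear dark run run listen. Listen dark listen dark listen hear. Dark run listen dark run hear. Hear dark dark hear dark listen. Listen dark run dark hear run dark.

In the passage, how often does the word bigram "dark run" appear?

6

Scanning the 43 overlapping bigram windows for "dark run":
  position 2–3: dark run
  position 4–5: dark run
  position 16–17: dark run
  position 26–27: dark run
  position 29–30: dark run
  position 39–40: dark run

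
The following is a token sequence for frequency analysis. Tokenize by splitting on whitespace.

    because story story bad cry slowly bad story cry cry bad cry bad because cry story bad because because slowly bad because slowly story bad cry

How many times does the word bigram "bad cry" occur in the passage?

Scanning the 25 overlapping bigram windows for "bad cry":
  position 4–5: bad cry
  position 11–12: bad cry
  position 25–26: bad cry

3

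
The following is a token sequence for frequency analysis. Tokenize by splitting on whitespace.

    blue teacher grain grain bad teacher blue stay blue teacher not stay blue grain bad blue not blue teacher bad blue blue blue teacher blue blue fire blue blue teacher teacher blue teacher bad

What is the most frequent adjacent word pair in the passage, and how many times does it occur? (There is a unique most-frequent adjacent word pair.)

Bigram frequencies (highest first):
  blue teacher: 6
  blue blue: 4
  teacher blue: 3
  grain bad: 2
  stay blue: 2
  bad blue: 2
  … (13 more, each ≤ 2)

"blue teacher", 6 times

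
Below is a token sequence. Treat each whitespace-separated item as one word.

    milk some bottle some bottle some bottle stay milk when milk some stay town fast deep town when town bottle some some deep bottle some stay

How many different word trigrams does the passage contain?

22

26 tokens → 24 trigram windows in total.
Repeated trigrams (each contributes count−1 duplicates):
  bottle some bottle: 2
  some bottle some: 2
2 duplicate windows → 24 − 2 = 22 distinct.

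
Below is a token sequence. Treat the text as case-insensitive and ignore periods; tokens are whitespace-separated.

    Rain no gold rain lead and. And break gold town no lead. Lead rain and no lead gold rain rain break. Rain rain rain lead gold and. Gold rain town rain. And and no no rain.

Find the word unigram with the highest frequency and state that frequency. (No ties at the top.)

"rain", 11 times

Unigram frequencies (highest first):
  rain: 11
  and: 6
  no: 5
  gold: 5
  lead: 5
  break: 2
  … (1 more, each ≤ 2)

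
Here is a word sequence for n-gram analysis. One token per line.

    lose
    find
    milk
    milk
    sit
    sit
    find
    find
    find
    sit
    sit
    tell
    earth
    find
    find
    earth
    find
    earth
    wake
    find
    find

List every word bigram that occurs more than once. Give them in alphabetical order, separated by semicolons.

Bigram counts meeting the condition (more than once):
  earth find: 2
  find earth: 2
  find find: 4
  sit sit: 2

earth find; find earth; find find; sit sit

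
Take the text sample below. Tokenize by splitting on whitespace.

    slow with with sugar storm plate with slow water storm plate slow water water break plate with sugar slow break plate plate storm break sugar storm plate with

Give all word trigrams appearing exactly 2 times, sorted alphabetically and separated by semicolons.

storm plate with; sugar storm plate

Trigram counts meeting the condition (exactly 2 times):
  storm plate with: 2
  sugar storm plate: 2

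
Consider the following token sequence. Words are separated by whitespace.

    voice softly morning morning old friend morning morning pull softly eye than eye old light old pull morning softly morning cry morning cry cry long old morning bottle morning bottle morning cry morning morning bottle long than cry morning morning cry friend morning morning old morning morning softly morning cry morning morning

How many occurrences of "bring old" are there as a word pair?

Scanning the 51 overlapping bigram windows for "bring old":
  (none found)

0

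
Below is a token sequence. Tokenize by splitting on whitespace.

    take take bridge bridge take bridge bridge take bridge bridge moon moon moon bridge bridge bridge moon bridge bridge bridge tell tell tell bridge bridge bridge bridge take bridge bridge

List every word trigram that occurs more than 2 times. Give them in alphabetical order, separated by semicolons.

bridge bridge bridge; bridge bridge take; bridge take bridge; take bridge bridge

Trigram counts meeting the condition (more than 2 times):
  bridge bridge bridge: 4
  bridge bridge take: 3
  bridge take bridge: 3
  take bridge bridge: 4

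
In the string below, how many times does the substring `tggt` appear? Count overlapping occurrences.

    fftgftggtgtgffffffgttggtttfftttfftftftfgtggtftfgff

Sliding a length-4 window over the 50 characters (47 positions):
  position 6–9: tggt
  position 21–24: tggt
  position 41–44: tggt

3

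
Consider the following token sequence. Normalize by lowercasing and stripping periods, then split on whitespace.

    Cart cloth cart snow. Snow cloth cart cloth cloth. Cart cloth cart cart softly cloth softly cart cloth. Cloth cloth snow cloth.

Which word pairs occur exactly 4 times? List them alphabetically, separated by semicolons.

cart cloth; cloth cart

Bigram counts meeting the condition (exactly 4 times):
  cart cloth: 4
  cloth cart: 4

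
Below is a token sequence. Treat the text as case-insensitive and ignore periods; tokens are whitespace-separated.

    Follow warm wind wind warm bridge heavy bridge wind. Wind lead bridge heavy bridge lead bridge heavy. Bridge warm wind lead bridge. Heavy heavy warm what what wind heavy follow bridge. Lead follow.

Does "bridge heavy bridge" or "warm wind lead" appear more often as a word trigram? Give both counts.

"bridge heavy bridge": 3 occurrences
"warm wind lead": 1 occurrence

"bridge heavy bridge" (3 vs 1)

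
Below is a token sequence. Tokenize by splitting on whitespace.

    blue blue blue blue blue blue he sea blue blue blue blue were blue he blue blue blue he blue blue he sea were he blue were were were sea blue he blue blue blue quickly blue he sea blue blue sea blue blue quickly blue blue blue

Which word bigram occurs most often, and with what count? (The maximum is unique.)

"blue blue", 17 times

Bigram frequencies (highest first):
  blue blue: 17
  blue he: 6
  sea blue: 4
  he blue: 4
  he sea: 3
  blue were: 2
  … (8 more, each ≤ 2)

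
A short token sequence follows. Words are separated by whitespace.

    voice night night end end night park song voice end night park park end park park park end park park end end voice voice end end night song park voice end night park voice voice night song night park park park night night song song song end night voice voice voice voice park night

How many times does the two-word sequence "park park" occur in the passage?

6

Scanning the 53 overlapping bigram windows for "park park":
  position 12–13: park park
  position 15–16: park park
  position 16–17: park park
  position 19–20: park park
  position 39–40: park park
  position 40–41: park park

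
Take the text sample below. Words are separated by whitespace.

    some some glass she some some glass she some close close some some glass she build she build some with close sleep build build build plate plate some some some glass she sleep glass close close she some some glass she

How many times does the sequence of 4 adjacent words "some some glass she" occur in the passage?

Scanning the 38 overlapping 4-gram windows for "some some glass she":
  position 1–4: some some glass she
  position 5–8: some some glass she
  position 12–15: some some glass she
  position 29–32: some some glass she
  position 38–41: some some glass she

5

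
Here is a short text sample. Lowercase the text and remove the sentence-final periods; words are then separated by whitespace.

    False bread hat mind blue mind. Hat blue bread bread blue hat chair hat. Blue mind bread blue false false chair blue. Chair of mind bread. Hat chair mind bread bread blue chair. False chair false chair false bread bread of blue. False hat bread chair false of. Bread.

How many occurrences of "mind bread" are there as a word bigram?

Scanning the 48 overlapping bigram windows for "mind bread":
  position 16–17: mind bread
  position 25–26: mind bread
  position 29–30: mind bread

3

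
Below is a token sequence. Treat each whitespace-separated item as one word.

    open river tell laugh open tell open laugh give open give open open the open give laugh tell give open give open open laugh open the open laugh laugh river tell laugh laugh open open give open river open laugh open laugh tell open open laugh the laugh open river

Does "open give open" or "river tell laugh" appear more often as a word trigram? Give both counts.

"open give open": 3 occurrences
"river tell laugh": 2 occurrences

"open give open" (3 vs 2)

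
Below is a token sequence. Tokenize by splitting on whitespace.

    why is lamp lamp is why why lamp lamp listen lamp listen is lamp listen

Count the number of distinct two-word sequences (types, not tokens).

10

15 tokens → 14 bigram windows in total.
Repeated bigrams (each contributes count−1 duplicates):
  lamp listen: 3
  is lamp: 2
  lamp lamp: 2
4 duplicate windows → 14 − 4 = 10 distinct.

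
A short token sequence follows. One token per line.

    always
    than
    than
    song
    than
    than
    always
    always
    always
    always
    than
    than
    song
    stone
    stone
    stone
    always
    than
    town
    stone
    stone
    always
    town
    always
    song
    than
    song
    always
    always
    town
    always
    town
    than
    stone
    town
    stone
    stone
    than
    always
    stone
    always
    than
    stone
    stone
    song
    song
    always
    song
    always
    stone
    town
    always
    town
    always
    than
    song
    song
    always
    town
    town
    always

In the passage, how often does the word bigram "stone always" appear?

3

Scanning the 60 overlapping bigram windows for "stone always":
  position 16–17: stone always
  position 21–22: stone always
  position 40–41: stone always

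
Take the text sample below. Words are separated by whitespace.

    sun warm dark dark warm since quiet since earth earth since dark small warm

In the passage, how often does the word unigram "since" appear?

Scanning the 14 tokens for "since":
  position 6: since
  position 8: since
  position 11: since

3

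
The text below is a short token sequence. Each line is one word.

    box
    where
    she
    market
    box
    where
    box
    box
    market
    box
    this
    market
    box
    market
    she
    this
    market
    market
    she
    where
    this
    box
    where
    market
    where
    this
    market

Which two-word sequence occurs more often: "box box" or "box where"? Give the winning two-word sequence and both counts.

"box box": 1 occurrence
"box where": 3 occurrences

"box where" (3 vs 1)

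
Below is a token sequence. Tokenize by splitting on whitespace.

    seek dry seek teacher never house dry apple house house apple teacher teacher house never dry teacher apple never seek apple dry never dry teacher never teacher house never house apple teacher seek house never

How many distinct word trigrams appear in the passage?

35 tokens → 33 trigram windows in total.
Repeated trigrams (each contributes count−1 duplicates):
  house apple teacher: 2
  never dry teacher: 2
  teacher house never: 2
3 duplicate windows → 33 − 3 = 30 distinct.

30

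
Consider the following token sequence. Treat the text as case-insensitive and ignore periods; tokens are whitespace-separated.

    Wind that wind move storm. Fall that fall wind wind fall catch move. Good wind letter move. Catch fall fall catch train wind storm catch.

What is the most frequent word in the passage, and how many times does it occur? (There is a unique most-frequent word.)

Unigram frequencies (highest first):
  wind: 6
  fall: 5
  catch: 4
  move: 3
  that: 2
  storm: 2
  … (3 more, each ≤ 1)

"wind", 6 times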